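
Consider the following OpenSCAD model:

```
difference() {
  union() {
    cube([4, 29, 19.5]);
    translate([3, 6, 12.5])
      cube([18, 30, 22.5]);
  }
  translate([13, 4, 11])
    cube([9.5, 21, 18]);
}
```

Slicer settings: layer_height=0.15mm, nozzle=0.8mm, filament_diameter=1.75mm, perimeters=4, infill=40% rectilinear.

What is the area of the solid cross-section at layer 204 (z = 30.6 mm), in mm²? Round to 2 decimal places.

At z = 30.6 mm: the cube does not reach this height (z outside [0, 19.5]); the cube at (3, 6) (footprint 18×30) is included at this height (area 540.00 mm²); Combining (union): only the 18×30 cube at (3, 6) is present, so the union is just that shape — area = 540.00 mm²; the cube at (13, 4) is absent (z outside [11, 29]); Subtracting the remaining from the first: none of the subtracted shapes is present at this height, so the result so far is unchanged — area = 540.00 mm². Overall, the cross-section is a single solid region. Net area = 540.00 mm².

540.00 mm²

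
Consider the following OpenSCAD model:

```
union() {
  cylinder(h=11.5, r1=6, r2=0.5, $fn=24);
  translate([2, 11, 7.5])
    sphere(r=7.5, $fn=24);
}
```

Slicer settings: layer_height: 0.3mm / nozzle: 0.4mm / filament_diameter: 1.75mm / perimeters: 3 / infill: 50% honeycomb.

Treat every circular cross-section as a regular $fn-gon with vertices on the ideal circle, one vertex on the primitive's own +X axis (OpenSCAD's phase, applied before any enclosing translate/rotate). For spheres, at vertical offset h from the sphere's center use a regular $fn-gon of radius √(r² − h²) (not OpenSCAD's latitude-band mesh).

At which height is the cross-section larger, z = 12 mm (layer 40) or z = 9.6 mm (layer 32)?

layer 32 (z = 9.6 mm)

Layer 40 (z = 12): the cone is not intersected at this z (z outside [0, 11.5]); the sphere at (2, 11): section is a regular 24-gon, circumradius = √(r²−h²) = √(7.5²−4.5²) = 6.000 (area = (24/2)·6.000²·sin(360°/24) = 111.81 mm²); Merging all regions: only the r=7.5 sphere at (2, 11) is present, so the union is just that shape — area = 111.81 mm². So its area = 111.81 mm². Layer 32 (z = 9.6): the cone (r1=6→r2=0.5) has section circumradius 1.409 here — a regular 24-gon (area = (24/2)·1.409²·sin(360°/24) = 6.16 mm²); the r=7.5 sphere at (2, 11) contributes a regular 24-gon of circumradius √(7.5²−2.1²) = 7.200 (area = (24/2)·7.200²·sin(360°/24) = 161.01 mm²); Combining (union): the 2 present regions are separate (no shared area or edge), so areas and boundary lengths simply add and each stays a separate island — area = 167.17 mm². So its area = 167.17 mm². Layer 32 is larger (167.17 vs 111.81 mm²).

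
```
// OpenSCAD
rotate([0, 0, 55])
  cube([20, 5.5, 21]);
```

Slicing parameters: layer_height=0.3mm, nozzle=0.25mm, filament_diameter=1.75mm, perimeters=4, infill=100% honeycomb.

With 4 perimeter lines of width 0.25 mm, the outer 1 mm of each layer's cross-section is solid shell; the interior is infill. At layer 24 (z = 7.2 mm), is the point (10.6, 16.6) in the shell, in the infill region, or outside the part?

shell

At z = 7.2 mm: the cube is present — its section is the full 20×5.5 rectangle; (whole slice rotated 55° about Z — lengths, areas and connectivity unchanged). Overall, the cross-section is a single solid region. Undo the 55° rotation: the query point maps to (19.678, 0.838) in the un-rotated model frame. The nearest boundary edge runs (20.00, 0.00)→(20.00, 5.50); distance from the point to it = 0.32 mm. The point is inside the cross-section, 0.32 mm from the nearest boundary — within the 1 mm shell band (4 × 0.25).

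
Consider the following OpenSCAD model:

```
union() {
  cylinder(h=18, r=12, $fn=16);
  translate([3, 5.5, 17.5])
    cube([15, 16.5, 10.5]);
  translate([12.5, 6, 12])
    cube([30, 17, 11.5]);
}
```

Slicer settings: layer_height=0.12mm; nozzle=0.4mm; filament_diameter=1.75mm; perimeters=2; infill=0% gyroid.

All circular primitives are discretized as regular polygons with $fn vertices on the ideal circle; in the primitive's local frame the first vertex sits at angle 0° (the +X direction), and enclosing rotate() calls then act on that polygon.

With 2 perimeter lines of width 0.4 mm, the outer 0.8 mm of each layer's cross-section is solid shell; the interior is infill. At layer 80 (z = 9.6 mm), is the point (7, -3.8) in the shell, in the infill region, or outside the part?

At z = 9.6 mm: the cylinder: section is a regular 16-gon, circumradius r=12; the cube at (3, 5.5) is not intersected at this z (z outside [17.5, 28]); the cube at (12.5, 6) does not reach this height (z outside [12, 23.5]); Merging all regions: only the r=12 cylinder is present, so the union is just that shape — 1 connected region. Overall, the cross-section is a single solid region. The nearest boundary edge runs (8.49, -8.49)→(11.09, -4.59); distance from the point to it = 3.84 mm. The point is inside the cross-section and 3.84 mm from the nearest boundary — more than the 0.8 mm shell width (2 × 0.4), so it's in the infill interior.

infill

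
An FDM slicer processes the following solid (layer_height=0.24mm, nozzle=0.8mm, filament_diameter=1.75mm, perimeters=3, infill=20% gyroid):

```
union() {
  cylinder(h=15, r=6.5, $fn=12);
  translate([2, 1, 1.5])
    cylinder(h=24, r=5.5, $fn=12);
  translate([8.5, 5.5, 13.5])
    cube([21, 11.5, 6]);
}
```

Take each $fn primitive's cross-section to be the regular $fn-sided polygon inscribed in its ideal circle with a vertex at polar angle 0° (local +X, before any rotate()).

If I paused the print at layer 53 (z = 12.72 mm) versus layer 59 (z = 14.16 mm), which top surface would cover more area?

layer 59 (z = 14.16 mm)

Layer 53 (z = 12.72): the cylinder: section is a regular 12-gon, circumradius r=6.5 (area = (12/2)·6.500²·sin(360°/12) = 126.75 mm²); the cylinder at (2, 1): section is a regular 12-gon, circumradius r=5.5 (area = (12/2)·5.500²·sin(360°/12) = 90.75 mm²); the cube at (8.5, 5.5) does not reach this height (z outside [13.5, 19.5]); Combining (union): the regions partially overlap — summed areas 217.50 mm² minus the doubly-counted overlap 80.00 mm² gives 137.50 mm² — area = 137.50 mm². So its area = 137.50 mm². Layer 59 (z = 14.16): the r=6.5 cylinder gives a regular 12-gon of circumradius 6.5 (constant along its height) (area = (12/2)·6.500²·sin(360°/12) = 126.75 mm²); the cylinder at (2, 1): section is a regular 12-gon, circumradius r=5.5 (area = (12/2)·5.500²·sin(360°/12) = 90.75 mm²); the 21×11.5 cube at (8.5, 5.5) contributes its full rectangle (area 241.50 mm²); Taking the union: the regions partially overlap — summed areas 459.00 mm² minus the doubly-counted overlap 80.00 mm² gives 379.00 mm² — area = 379.00 mm². So its area = 379.00 mm². Layer 59 is larger (379.00 vs 137.50 mm²).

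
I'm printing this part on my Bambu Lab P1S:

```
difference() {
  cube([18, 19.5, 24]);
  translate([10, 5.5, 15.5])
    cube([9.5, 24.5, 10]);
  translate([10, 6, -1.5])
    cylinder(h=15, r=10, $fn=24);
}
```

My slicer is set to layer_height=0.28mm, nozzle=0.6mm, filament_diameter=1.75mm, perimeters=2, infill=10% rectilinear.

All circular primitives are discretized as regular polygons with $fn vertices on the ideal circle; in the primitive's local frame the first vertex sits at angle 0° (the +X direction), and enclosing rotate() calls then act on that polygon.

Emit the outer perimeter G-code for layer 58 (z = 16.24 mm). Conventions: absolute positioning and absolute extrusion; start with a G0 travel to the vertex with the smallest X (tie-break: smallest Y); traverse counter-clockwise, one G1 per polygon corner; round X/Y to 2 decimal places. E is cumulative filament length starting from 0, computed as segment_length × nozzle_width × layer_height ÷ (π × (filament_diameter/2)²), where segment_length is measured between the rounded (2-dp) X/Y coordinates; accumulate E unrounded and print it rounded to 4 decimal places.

At z = 16.24 mm: the 18×19.5 cube contributes its full rectangle; the 9.5×24.5 cube at (10, 5.5) contributes its full rectangle; the cylinder at (10, 6) is not intersected at this z (z outside [-1.5, 13.5]); Subtracting the remaining from the first: starting from the 18×19.5 cube, the 9.5×24.5 cube at (10, 5.5) partially overlaps it — only the 112.00 mm² overlap (of its 232.75 mm²) is removed, clipping the outline — 1 connected region. The outline is a single polygon with 6 vertices. Extrusion per mm of travel: 0.6 × 0.28 / (π × 0.875²) = 0.069846. Accumulating E over each segment gives final E = 5.2385.

G0 X0.00 Y0.00 Z16.24
G1 X18.00 Y0.00 E1.2572
G1 X18.00 Y5.50 E1.6414
G1 X10.00 Y5.50 E2.2002
G1 X10.00 Y19.50 E3.1780
G1 X0.00 Y19.50 E3.8765
G1 X0.00 Y0.00 E5.2385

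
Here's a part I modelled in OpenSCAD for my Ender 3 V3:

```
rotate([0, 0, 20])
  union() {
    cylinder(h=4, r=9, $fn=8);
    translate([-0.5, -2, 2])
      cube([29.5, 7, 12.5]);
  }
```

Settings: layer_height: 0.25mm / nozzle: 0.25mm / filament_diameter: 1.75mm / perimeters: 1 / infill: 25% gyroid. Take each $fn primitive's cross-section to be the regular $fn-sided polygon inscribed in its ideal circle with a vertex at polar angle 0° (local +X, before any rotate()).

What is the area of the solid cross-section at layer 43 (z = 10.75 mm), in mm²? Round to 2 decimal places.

206.50 mm²

At z = 10.75 mm: the cylinder is absent (z outside [0, 4]); the cube at (-0.5, -2) (footprint 29.5×7) is included at this height (area 206.50 mm²); Taking the union: only the 29.5×7 cube at (-0.5, -2) is present, so the union is just that shape — area = 206.50 mm²; (rotated 20° about Z; rotation is an isometry so areas/perimeters/island counts are preserved). Overall, the cross-section is a single solid region. Net area = 206.50 mm².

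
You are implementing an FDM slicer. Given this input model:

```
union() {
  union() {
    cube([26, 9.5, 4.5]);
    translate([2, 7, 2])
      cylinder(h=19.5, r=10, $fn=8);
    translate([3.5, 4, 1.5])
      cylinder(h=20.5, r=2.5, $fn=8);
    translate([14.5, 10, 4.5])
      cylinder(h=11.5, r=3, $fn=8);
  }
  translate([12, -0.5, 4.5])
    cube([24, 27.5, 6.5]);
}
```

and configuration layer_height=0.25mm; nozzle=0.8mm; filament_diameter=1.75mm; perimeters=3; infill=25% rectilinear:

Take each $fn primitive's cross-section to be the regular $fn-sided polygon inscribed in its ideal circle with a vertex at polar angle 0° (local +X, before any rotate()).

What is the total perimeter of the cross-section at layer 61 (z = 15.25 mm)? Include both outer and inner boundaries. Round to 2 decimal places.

At z = 15.25 mm: the cube does not reach this height (z outside [0, 4.5]); the cylinder at (2, 7): section is a regular 8-gon, circumradius r=10 (perimeter = 2·8·10.000·sin(180°/8) = 61.23 mm); the cylinder at (3.5, 4): section is a regular 8-gon, circumradius r=2.5 (perimeter = 2·8·2.500·sin(180°/8) = 15.31 mm); the cylinder at (14.5, 10): section is a regular 8-gon, circumradius r=3 (perimeter = 2·8·3.000·sin(180°/8) = 18.37 mm); Merging all regions: the regions partially overlap (shared area 17.68 mm²), so the edge portions inside another operand are dropped and the merged outline is re-measured after clipping — boundary = 79.60 mm; the cube at (12, -0.5) does not reach this height (z outside [4.5, 11]); Merging all regions: only that combined region is present, so the union is just that shape — boundary = 79.60 mm. Overall, the cross-section has 2 separate islands. Total boundary length (outer) = 79.60 mm.

79.60 mm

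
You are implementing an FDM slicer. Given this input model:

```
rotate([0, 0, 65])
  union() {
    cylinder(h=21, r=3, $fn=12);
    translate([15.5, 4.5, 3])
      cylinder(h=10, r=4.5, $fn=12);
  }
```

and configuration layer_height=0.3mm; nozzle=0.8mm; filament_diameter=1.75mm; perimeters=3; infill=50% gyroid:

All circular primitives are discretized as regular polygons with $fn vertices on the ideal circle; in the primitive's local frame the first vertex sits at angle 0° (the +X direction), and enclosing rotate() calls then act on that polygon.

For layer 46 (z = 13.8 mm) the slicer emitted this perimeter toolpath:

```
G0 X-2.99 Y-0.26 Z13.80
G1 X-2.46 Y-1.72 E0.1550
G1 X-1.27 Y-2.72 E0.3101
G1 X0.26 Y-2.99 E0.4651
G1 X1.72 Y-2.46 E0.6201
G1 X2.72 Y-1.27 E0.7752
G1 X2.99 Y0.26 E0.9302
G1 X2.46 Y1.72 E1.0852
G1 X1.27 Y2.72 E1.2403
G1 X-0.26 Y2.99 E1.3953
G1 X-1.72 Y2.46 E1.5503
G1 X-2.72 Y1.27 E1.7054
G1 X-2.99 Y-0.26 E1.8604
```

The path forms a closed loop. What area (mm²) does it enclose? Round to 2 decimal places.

Apply the shoelace formula to the sequence of (X, Y) vertices; enclosed area = 27.03 mm².

27.03 mm²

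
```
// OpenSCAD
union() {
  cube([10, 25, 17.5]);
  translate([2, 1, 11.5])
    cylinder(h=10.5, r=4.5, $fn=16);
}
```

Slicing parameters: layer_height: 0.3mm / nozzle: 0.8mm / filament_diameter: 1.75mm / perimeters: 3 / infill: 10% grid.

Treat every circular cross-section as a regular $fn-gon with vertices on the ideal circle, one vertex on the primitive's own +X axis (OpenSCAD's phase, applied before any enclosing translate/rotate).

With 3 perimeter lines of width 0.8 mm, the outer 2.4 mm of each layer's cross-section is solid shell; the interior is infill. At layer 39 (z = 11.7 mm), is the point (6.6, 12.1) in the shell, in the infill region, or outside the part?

infill

At z = 11.7 mm: the cube is present — its section is the full 10×25 rectangle; the r=4.5 cylinder at (2, 1) gives a regular 16-gon of circumradius 4.5 (constant along its height); Taking the union: the regions partially overlap (shared area 30.48 mm²), so overlapping operands fuse into one piece — 1 connected region. Overall, the cross-section is a single solid region. The nearest boundary edge runs (10.00, 25.00)→(10.00, 0.00); distance from the point to it = 3.40 mm. The point is inside the cross-section and 3.40 mm from the nearest boundary — more than the 2.4 mm shell width (3 × 0.8), so it's in the infill interior.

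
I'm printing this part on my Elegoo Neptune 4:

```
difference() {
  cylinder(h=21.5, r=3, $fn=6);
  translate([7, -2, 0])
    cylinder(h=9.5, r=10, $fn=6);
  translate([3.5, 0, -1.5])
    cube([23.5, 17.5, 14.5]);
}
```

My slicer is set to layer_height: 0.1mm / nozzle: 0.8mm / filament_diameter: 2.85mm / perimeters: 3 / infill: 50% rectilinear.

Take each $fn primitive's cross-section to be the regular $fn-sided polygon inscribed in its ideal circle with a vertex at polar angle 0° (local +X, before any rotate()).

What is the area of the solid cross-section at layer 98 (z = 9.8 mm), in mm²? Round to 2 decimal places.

At z = 9.8 mm: the r=3 cylinder contributes a regular 6-gon of circumradius 3 (area = (6/2)·3.000²·sin(360°/6) = 23.38 mm²); the cylinder at (7, -2) does not reach this height (z outside [0, 9.5]); the 23.5×17.5 cube at (3.5, 0) contributes its full rectangle (area 411.25 mm²); Taking the first minus the rest: starting from the r=3 cylinder (23.38 mm²), the 23.5×17.5 cube at (3.5, 0) misses the remaining region (no effect) — area = 23.38 mm². Overall, the cross-section is a single solid region. Net area = 23.38 mm².

23.38 mm²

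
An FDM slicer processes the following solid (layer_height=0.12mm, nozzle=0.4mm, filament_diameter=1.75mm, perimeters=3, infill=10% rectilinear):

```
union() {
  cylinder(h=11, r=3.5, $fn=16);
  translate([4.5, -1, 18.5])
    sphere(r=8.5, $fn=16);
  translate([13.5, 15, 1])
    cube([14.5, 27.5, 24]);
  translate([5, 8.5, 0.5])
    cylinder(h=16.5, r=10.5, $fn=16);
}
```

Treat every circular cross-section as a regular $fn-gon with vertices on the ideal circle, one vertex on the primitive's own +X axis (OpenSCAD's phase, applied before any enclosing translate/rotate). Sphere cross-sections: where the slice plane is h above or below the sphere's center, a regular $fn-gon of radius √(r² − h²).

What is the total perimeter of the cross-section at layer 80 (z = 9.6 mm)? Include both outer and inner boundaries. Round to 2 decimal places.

At z = 9.6 mm: the r=3.5 cylinder gives a regular 16-gon of circumradius 3.5 (constant along its height) (perimeter = 2·16·3.500·sin(180°/16) = 21.85 mm); the sphere at (4.5, -1) does not reach this height (|z−center|=8.900 > r=8.5); the cube at (13.5, 15) (footprint 14.5×27.5) is included at this height (perimeter 84.00 mm); the r=10.5 cylinder at (5, 8.5) gives a regular 16-gon of circumradius 10.5 (constant along its height) (perimeter = 2·16·10.500·sin(180°/16) = 65.55 mm); Merging all regions: the regions partially overlap (shared area 20.93 mm²), so the edge portions inside another operand are dropped and the merged outline is re-measured after clipping — boundary = 153.62 mm. Overall, the cross-section has 2 separate islands. Total boundary length (outer) = 153.62 mm.

153.62 mm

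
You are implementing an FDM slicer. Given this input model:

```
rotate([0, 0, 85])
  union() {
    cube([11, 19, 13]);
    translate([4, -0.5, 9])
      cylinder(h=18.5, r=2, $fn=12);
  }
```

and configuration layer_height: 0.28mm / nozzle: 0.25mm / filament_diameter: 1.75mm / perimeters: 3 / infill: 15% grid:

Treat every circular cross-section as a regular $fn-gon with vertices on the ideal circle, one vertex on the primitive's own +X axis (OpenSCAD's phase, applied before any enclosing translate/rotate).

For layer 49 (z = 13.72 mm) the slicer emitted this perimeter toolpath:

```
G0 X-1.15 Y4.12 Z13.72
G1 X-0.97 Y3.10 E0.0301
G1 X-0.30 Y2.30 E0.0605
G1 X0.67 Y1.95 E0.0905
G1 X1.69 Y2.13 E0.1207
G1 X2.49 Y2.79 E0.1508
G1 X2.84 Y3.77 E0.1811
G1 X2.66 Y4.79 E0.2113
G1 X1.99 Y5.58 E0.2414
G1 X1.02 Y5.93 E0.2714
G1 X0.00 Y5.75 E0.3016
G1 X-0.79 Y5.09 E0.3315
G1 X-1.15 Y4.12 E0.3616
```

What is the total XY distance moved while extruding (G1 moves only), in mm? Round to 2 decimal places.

Sum the Euclidean lengths of each G1 segment: total = 12.43 mm.

12.43 mm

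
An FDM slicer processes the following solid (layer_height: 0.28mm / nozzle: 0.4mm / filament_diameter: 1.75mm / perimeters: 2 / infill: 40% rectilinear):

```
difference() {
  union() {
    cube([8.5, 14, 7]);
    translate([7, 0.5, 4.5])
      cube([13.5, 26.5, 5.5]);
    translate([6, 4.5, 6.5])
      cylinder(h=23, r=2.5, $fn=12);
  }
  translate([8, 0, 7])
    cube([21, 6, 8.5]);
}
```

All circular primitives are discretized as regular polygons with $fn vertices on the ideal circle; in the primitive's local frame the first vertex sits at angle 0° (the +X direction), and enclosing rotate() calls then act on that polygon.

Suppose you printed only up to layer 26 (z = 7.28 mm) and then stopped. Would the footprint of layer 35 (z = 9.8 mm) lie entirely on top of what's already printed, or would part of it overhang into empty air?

Compare the two slices. At z = 7.28: the cube is not intersected at this z (z outside [0, 7]); the cube at (7, 0.5) (footprint 13.5×26.5) is included at this height (area 357.75 mm²); the r=2.5 cylinder at (6, 4.5) contributes a regular 12-gon of circumradius 2.5 (area = (12/2)·2.500²·sin(360°/12) = 18.75 mm²); Merging all regions: the regions partially overlap — summed areas 376.50 mm² minus the doubly-counted overlap 4.64 mm² gives 371.86 mm² — area = 371.86 mm²; the cube at (8, 0) is present — its section is the full 21×6 rectangle (area 126.00 mm²); After the difference (first − rest): starting from the result so far (371.86 mm²), the 21×6 cube at (8, 0) partially overlaps it — only the 68.75 mm² overlap (of its 126.00 mm²) is removed, clipping the outline — area = 303.11 mm². At z = 9.8: the cube is not intersected at this z (z outside [0, 7]); the 13.5×26.5 cube at (7, 0.5) contributes its full rectangle (area 357.75 mm²); the r=2.5 cylinder at (6, 4.5) contributes a regular 12-gon of circumradius 2.5 (area = (12/2)·2.500²·sin(360°/12) = 18.75 mm²); Merging all regions: the regions partially overlap — summed areas 376.50 mm² minus the doubly-counted overlap 4.64 mm² gives 371.86 mm² — area = 371.86 mm²; the cube at (8, 0) is present — its section is the full 21×6 rectangle (area 126.00 mm²); After the difference (first − rest): starting from that combined region (371.86 mm²), the 21×6 cube at (8, 0) partially overlaps it — only the 68.75 mm² overlap (of its 126.00 mm²) is removed, clipping the outline — area = 303.11 mm². Checking containment: the cross-section at z = 9.8 is a subset of the cross-section at z = 7.28.

entirely on top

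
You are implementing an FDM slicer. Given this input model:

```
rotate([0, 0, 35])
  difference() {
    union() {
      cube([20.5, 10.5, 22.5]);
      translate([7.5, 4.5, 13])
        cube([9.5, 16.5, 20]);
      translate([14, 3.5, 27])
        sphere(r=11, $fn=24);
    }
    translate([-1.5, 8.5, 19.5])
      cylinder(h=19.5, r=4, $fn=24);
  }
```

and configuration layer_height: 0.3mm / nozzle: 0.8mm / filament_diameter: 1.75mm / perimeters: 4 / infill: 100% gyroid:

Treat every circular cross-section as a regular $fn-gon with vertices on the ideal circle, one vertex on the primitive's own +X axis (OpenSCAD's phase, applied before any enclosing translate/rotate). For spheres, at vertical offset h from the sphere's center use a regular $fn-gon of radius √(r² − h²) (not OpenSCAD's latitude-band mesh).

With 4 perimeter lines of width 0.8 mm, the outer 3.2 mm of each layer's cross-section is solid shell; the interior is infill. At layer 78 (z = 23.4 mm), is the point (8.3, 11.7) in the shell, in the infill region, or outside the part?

infill

At z = 23.4 mm: the cube is not intersected at this z (z outside [0, 22.5]); the cube at (7.5, 4.5) is present — its section is the full 9.5×16.5 rectangle; the r=11 sphere at (14, 3.5) contributes a regular 24-gon of circumradius √(11²−3.6²) = 10.394; Combining (union): the regions partially overlap (shared area 83.51 mm²), so overlapping operands fuse into one piece — 1 connected region; the r=4 cylinder at (-1.5, 8.5) contributes a regular 24-gon of circumradius 4; After the difference (first − rest): starting from that combined region, the r=4 cylinder at (-1.5, 8.5) misses the remaining region (no effect) — 1 connected region; (whole slice rotated 35° about Z — lengths, areas and connectivity unchanged). Overall, the cross-section is a single solid region. Undo the 35° rotation: the query point maps to (13.510, 4.823) in the un-rotated model frame. The nearest boundary edge runs (6.65, 10.85)→(7.50, 11.50); distance from the point to it = 8.98 mm. The point is inside the cross-section and 8.98 mm from the nearest boundary — more than the 3.2 mm shell width (4 × 0.8), so it's in the infill interior.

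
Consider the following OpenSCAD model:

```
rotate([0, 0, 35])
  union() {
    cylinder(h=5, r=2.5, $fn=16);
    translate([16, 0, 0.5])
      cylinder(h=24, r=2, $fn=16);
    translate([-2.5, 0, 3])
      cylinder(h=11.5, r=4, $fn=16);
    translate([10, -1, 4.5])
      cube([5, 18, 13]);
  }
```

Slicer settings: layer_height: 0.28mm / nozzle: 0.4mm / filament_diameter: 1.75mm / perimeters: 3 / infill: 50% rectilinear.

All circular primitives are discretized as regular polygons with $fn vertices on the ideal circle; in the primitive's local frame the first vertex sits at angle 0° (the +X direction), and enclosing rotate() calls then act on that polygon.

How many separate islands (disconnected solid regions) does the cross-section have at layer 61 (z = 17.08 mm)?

1

At z = 17.08 mm: the cylinder is not intersected at this z (z outside [0, 5]); the cylinder at (16, 0): section is a regular 16-gon, circumradius r=2; the cylinder at (-2.5, 0) is not intersected at this z (z outside [3, 14.5]); the cube at (10, -1) (footprint 5×18) is included at this height; Combining (union): the regions partially overlap (shared area 2.06 mm²), so overlapping operands fuse into one piece — 1 connected region; (whole slice rotated 35° about Z — lengths, areas and connectivity unchanged). Overall, the cross-section is a single solid region. Island count = 1.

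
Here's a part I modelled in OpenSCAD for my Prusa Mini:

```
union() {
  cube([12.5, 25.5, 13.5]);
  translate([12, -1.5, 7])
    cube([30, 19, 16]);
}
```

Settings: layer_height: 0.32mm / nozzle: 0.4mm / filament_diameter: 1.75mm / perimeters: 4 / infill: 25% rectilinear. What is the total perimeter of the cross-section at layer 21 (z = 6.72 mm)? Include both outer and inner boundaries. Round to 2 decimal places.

76.00 mm

At z = 6.72 mm: the cube (footprint 12.5×25.5) is included at this height (perimeter 76.00 mm); the cube at (12, -1.5) does not reach this height (z outside [7, 23]); Taking the union: only the 12.5×25.5 cube is present, so the union is just that shape — boundary = 76.00 mm. Overall, the cross-section is a single solid region. Total boundary length (outer) = 76.00 mm.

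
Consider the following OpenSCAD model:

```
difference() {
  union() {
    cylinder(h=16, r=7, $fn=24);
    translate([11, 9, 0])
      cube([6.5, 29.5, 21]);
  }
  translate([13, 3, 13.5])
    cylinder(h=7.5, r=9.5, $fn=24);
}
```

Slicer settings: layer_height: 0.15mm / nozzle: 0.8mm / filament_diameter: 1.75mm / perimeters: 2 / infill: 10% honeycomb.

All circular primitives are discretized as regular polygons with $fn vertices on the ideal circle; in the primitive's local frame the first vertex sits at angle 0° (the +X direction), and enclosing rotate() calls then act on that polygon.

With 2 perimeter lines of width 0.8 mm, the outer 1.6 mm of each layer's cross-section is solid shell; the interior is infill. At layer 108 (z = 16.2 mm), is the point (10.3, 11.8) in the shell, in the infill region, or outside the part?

At z = 16.2 mm: the cylinder does not reach this height (z outside [0, 16]); the 6.5×29.5 cube at (11, 9) contributes its full rectangle; Merging all regions: only the 6.5×29.5 cube at (11, 9) is present, so the union is just that shape — 1 connected region; the r=9.5 cylinder at (13, 3) gives a regular 24-gon of circumradius 9.5 (constant along its height); After the difference (first − rest): starting from the result so far, the r=9.5 cylinder at (13, 3) partially overlaps it — only the 20.57 mm² overlap (of its 280.30 mm²) is removed, clipping the outline — 1 connected region. Overall, the cross-section is a single solid region. The nearest boundary edge runs (13.00, 12.50)→(11.00, 12.24); distance from the point to it = 0.83 mm. The point is not inside any of the regions above, so it lies outside the cross-section (0.83 mm from the nearest boundary).

outside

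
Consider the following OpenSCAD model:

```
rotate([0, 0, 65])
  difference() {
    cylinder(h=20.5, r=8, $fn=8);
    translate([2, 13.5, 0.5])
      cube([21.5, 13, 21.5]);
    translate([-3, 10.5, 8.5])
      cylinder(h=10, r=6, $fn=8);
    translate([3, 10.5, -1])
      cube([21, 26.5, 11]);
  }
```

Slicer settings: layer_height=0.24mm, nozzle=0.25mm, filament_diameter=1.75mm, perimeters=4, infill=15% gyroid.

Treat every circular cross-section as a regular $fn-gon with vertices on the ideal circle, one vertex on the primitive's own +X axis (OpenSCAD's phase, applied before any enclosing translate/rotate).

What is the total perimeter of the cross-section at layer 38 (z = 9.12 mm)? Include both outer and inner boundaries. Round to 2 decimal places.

49.62 mm

At z = 9.12 mm: the r=8 cylinder contributes a regular 8-gon of circumradius 8 (perimeter = 2·8·8.000·sin(180°/8) = 48.98 mm); the cube at (2, 13.5) (footprint 21.5×13) is included at this height (perimeter 69.00 mm); the r=6 cylinder at (-3, 10.5) contributes a regular 8-gon of circumradius 6 (perimeter = 2·8·6.000·sin(180°/8) = 36.74 mm); the cube at (3, 10.5) (footprint 21×26.5) is included at this height (perimeter 95.00 mm); Taking the first minus the rest: starting from the r=8 cylinder, the 21.5×13 cube at (2, 13.5) misses the remaining region (no effect); the r=6 cylinder at (-3, 10.5) partially overlaps it — only the 12.28 mm² overlap (of its 101.82 mm²) is removed, clipping the outline; the 21×26.5 cube at (3, 10.5) misses the remaining region (no effect) — boundary = 49.62 mm; (rotated 65° about Z; rotation is an isometry so areas/perimeters/island counts are preserved). Overall, the cross-section is a single solid region. Total boundary length (outer) = 49.62 mm.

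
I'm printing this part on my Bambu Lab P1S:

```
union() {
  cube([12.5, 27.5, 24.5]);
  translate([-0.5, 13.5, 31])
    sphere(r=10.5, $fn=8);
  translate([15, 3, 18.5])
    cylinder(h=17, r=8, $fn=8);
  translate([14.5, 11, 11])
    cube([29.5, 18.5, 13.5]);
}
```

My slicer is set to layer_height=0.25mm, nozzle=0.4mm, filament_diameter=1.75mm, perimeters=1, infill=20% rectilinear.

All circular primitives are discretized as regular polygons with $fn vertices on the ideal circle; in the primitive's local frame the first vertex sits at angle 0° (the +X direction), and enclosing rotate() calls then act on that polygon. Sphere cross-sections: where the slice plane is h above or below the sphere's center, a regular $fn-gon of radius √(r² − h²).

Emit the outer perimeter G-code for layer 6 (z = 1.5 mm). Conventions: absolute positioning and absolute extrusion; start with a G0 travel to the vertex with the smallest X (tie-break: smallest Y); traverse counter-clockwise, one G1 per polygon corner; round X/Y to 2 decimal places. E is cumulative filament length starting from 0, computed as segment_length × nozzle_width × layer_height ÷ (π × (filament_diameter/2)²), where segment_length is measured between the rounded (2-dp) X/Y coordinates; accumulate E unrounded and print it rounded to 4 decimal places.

G0 X0.00 Y0.00 Z1.50
G1 X12.50 Y0.00 E0.5197
G1 X12.50 Y27.50 E1.6630
G1 X0.00 Y27.50 E2.1827
G1 X0.00 Y0.00 E3.3260

At z = 1.5 mm: the cube is present — its section is the full 12.5×27.5 rectangle; the sphere at (-0.5, 13.5) is not intersected at this z (|z−center|=29.500 > r=10.5); the cylinder at (15, 3) does not reach this height (z outside [18.5, 35.5]); the cube at (14.5, 11) is absent (z outside [11, 24.5]); Merging all regions: only the 12.5×27.5 cube is present, so the union is just that shape — 1 connected region. The outline is a single polygon with 4 vertices. Extrusion per mm of travel: 0.4 × 0.25 / (π × 0.875²) = 0.041575. Accumulating E over each segment gives final E = 3.3260.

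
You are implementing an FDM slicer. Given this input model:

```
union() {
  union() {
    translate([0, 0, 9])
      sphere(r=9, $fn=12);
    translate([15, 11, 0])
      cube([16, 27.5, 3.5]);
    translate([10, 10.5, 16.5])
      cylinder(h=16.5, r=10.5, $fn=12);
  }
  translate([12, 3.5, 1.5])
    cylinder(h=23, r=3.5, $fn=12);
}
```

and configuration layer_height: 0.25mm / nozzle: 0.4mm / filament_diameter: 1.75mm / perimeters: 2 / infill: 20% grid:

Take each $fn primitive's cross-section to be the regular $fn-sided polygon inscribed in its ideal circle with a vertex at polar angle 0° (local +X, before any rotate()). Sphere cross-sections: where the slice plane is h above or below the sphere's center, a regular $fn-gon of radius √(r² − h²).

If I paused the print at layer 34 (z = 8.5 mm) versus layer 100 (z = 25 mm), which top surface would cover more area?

Layer 34 (z = 8.5): the sphere: section is a regular 12-gon, circumradius = √(r²−h²) = √(9²−0.5²) = 8.986 (area = (12/2)·8.986²·sin(360°/12) = 242.25 mm²); the cube at (15, 11) is absent (z outside [0, 3.5]); the cylinder at (10, 10.5) does not reach this height (z outside [16.5, 33]); Taking the union: only the r=9 sphere is present, so the union is just that shape — area = 242.25 mm²; the r=3.5 cylinder at (12, 3.5) contributes a regular 12-gon of circumradius 3.5 (area = (12/2)·3.500²·sin(360°/12) = 36.75 mm²); Merging all regions: the 2 present regions are separate (no shared area or edge), so areas and boundary lengths simply add and each stays a separate island — area = 279.00 mm². So its area = 279.00 mm². Layer 100 (z = 25): the sphere does not reach this height (|z−center|=16.000 > r=9); the cube at (15, 11) is not intersected at this z (z outside [0, 3.5]); the r=10.5 cylinder at (10, 10.5) contributes a regular 12-gon of circumradius 10.5 (area = (12/2)·10.500²·sin(360°/12) = 330.75 mm²); Merging all regions: only the r=10.5 cylinder at (10, 10.5) is present, so the union is just that shape — area = 330.75 mm²; the cylinder at (12, 3.5) is absent (z outside [1.5, 24.5]); Combining (union): only that combined region is present, so the union is just that shape — area = 330.75 mm². So its area = 330.75 mm². Layer 100 is larger (330.75 vs 279.00 mm²).

layer 100 (z = 25 mm)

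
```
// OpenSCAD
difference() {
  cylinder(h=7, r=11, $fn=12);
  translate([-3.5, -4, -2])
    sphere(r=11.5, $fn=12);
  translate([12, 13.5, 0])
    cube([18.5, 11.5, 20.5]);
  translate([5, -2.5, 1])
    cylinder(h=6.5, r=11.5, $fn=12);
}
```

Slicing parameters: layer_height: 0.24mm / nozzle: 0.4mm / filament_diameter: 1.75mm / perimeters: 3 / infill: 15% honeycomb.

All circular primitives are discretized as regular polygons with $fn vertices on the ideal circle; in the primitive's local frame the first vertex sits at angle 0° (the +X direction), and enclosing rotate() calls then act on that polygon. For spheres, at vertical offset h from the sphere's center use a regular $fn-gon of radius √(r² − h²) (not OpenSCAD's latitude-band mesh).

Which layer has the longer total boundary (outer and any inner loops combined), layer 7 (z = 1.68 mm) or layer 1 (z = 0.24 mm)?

layer 1 (z = 0.24 mm)

Layer 7 (z = 1.68): the r=11 cylinder gives a regular 12-gon of circumradius 11 (constant along its height) (perimeter = 2·12·11.000·sin(180°/12) = 68.33 mm); the r=11.5 sphere at (-3.5, -4) contributes a regular 12-gon of circumradius √(11.5²−3.68²) = 10.895 (perimeter = 2·12·10.895·sin(180°/12) = 67.68 mm); the cube at (12, 13.5) is present — its section is the full 18.5×11.5 rectangle (perimeter 60.00 mm); the r=11.5 cylinder at (5, -2.5) gives a regular 12-gon of circumradius 11.5 (constant along its height) (perimeter = 2·12·11.500·sin(180°/12) = 71.43 mm); Taking the first minus the rest: starting from the r=11 cylinder, the r=11.5 sphere at (-3.5, -4) partially overlaps it — only the 247.04 mm² overlap (of its 356.12 mm²) is removed, clipping the outline; the 18.5×11.5 cube at (12, 13.5) misses the remaining region (no effect); the r=11.5 cylinder at (5, -2.5) partially overlaps it — only the 79.42 mm² overlap (of its 396.75 mm²) is removed, clipping the outline — boundary = 36.70 mm. So its perimeter = 36.70 mm. Layer 1 (z = 0.24): the cylinder: section is a regular 12-gon, circumradius r=11 (perimeter = 2·12·11.000·sin(180°/12) = 68.33 mm); the r=11.5 sphere at (-3.5, -4) slices to a regular 12-gon of circumradius 11.280 (√(r²−h²) with h=2.24 from center) (perimeter = 2·12·11.280·sin(180°/12) = 70.07 mm); the 18.5×11.5 cube at (12, 13.5) contributes its full rectangle (perimeter 60.00 mm); the cylinder at (5, -2.5) does not reach this height (z outside [1, 7.5]); Taking the first minus the rest: starting from the r=11 cylinder, the r=11.5 sphere at (-3.5, -4) partially overlaps it — only the 257.69 mm² overlap (of its 381.70 mm²) is removed, clipping the outline; the 18.5×11.5 cube at (12, 13.5) misses the remaining region (no effect) — boundary = 67.04 mm. So its perimeter = 67.04 mm. Layer 1 is larger (67.04 vs 36.70 mm).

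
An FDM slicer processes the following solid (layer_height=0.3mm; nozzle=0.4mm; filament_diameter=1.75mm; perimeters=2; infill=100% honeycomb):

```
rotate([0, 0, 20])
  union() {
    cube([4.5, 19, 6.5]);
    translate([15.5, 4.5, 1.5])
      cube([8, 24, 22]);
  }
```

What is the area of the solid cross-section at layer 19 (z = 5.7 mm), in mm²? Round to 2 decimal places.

277.50 mm²

At z = 5.7 mm: the 4.5×19 cube contributes its full rectangle (area 85.50 mm²); the cube at (15.5, 4.5) is present — its section is the full 8×24 rectangle (area 192.00 mm²); Merging all regions: the 2 present regions are separate (no shared area or edge), so areas and boundary lengths simply add and each stays a separate island — area = 277.50 mm²; (rotated 20° about Z; rotation is an isometry so areas/perimeters/island counts are preserved). Overall, the cross-section has 2 separate islands. Net area = 277.50 mm².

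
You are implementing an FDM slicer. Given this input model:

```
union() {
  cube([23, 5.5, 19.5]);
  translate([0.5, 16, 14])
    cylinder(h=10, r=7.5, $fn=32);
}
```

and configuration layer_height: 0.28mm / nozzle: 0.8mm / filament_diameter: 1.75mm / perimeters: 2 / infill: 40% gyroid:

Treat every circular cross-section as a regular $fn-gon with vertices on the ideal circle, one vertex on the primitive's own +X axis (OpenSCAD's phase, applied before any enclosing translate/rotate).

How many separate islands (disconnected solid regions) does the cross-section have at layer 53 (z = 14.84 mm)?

2

At z = 14.84 mm: the 23×5.5 cube contributes its full rectangle; the r=7.5 cylinder at (0.5, 16) contributes a regular 32-gon of circumradius 7.5; Combining (union): the 2 present regions are separate (no shared area or edge), so areas and boundary lengths simply add and each stays a separate island — 2 connected regions. Overall, the cross-section has 2 separate islands. Island count = 2.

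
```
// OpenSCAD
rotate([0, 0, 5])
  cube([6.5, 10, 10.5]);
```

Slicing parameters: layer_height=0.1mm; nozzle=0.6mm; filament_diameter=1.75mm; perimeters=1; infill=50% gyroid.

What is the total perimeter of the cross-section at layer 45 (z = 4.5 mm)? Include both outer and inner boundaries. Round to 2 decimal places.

33.00 mm

At z = 4.5 mm: the 6.5×10 cube contributes its full rectangle (perimeter 33.00 mm); (whole slice rotated 5° about Z — lengths, areas and connectivity unchanged). Overall, the cross-section is a single solid region. Total boundary length (outer) = 33.00 mm.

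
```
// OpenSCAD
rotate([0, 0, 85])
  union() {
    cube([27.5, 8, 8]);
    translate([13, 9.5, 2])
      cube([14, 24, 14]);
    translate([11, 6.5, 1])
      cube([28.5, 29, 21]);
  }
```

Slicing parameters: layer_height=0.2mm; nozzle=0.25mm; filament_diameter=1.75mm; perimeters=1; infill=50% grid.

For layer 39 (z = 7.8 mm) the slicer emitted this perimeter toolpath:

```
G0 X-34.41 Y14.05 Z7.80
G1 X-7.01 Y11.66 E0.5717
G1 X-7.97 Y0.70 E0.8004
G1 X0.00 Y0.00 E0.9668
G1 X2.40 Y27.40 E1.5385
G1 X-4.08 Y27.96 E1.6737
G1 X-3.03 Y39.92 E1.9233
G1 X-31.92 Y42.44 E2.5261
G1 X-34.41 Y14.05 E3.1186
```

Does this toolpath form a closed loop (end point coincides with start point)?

Start point (G0): (-34.41, 14.05). End point (last G1): the path returns to the start — closed.

yes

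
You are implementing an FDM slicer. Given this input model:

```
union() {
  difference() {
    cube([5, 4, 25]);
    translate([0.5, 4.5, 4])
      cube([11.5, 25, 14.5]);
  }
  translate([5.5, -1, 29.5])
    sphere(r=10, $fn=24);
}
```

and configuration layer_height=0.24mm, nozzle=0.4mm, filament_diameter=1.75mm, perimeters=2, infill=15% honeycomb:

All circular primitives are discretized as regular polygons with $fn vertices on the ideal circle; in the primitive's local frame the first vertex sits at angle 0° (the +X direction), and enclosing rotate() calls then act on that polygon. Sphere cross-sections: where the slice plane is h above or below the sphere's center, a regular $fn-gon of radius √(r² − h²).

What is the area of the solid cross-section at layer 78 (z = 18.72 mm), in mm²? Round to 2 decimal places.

20.00 mm²

At z = 18.72 mm: the 5×4 cube contributes its full rectangle (area 20.00 mm²); the cube at (0.5, 4.5) is absent (z outside [4, 18.5]); Subtracting the remaining from the first: none of the subtracted shapes is present at this height, so the 5×4 cube is unchanged — area = 20.00 mm²; the sphere at (5.5, -1) is absent (|z−center|=10.780 > r=10); Merging all regions: only the result so far is present, so the union is just that shape — area = 20.00 mm². Overall, the cross-section is a single solid region. Net area = 20.00 mm².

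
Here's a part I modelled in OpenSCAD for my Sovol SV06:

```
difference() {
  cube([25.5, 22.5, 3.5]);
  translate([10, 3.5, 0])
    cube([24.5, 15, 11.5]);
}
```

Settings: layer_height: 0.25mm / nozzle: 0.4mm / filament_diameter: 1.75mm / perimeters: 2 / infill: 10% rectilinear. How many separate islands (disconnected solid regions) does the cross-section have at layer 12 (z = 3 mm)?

1

At z = 3 mm: the 25.5×22.5 cube contributes its full rectangle; the cube at (10, 3.5) is present — its section is the full 24.5×15 rectangle; Taking the first minus the rest: starting from the 25.5×22.5 cube, the 24.5×15 cube at (10, 3.5) partially overlaps it — only the 232.50 mm² overlap (of its 367.50 mm²) is removed, clipping the outline — 1 connected region. Overall, the cross-section is a single solid region. Island count = 1.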